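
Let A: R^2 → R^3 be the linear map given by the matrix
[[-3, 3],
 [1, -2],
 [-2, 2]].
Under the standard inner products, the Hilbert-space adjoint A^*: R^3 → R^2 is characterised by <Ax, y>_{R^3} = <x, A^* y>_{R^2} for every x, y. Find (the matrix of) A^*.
A^* = A^T =
[[-3, 1, -2],
 [3, -2, 2]]

For real matrices with standard dot products, the defining identity <Ax, y> = <x, A^* y> gives (Ax)^T y = x^T (A^*) y, i.e. x^T A^T y = x^T (A^*) y. Since this holds for all x, y, we must have A^* = A^T. Therefore
A^* =
[[-3, 1, -2],
 [3, -2, 2]].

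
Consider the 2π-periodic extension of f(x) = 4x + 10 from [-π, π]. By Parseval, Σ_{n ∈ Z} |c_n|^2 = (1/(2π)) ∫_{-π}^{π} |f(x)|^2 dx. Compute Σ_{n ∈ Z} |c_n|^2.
Σ |c_n|^2 = 16π^2/3 + 100

Expand and integrate term by term over [-π, π]:
  ∫ (4x)^2 dx = 16·(2π^3/3); ∫ 2·4·(10)·x dx = 0 (odd integrand); ∫ 10^2 dx = 100·2π.
So (1/(2π)) ∫_{-π}^{π} (4x + 10)^2 dx = 16π^2/3 + 100 = 16π^2/3 + 100.
Parseval ⇒ Σ |c_n|^2 = 16π^2/3 + 100.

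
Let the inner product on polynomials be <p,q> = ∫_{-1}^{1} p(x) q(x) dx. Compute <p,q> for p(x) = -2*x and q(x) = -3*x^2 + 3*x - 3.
<p,q> = -4

Expand the product: p(x)·q(x) = 6*x^3 - 6*x^2 + 6*x.
∫_{-1}^{1} of each monomial x^k gives [2/(k+1) if k even, 0 if k odd]. Integrating term-by-term (or equivalently evaluating the antiderivative F(x) = 3*x^4/2 - 2*x^3 + 3*x^2 at the endpoints):
  F(1) − F(−1) = 5/2 − (13/2) = -4.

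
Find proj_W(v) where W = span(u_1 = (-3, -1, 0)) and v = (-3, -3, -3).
proj_W(v) = (-18/5, -6/5, 0)

Set up U = [u_1 | ... | u_1] ∈ R^(3×1). The projector onto W = col(U) is P = U (U^T U)^(-1) U^T.
Compute U^T U =
  [10],
and U^T v = (12).
Solve U^T U · c = U^T v for the coefficients: c = (6/5). The projection is proj_W(v) = U c.
Check: (v - proj_W(v)) · u_1 = 0  (should be 0).
Result: proj_W(v) = (-18/5, -6/5, 0).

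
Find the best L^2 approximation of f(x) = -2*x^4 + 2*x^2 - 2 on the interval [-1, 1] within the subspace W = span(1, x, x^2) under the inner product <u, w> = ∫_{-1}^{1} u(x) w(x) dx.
g(x) = 2*x^2/7 - 64/35

The best approximation g ∈ W is the orthogonal projection of f onto W. Writing g = a_0 + a_1 x + a_2 x^2, the coefficients solve the normal equations G · a = b where
  G_{ij} = <φ_i, φ_j> and b_i = <f, φ_i>, with φ_0 = 1, φ_1 = x, φ_2 = x^2.
G =
  [2, 0, 2/3]
  [0, 2/3, 0]
  [2/3, 0, 2/5],
b = (-52/15, 0, -116/105).
Solving gives a_0 = -64/35, a_1 = 0, a_2 = 2/7, so
  g(x) = 2*x^2/7 - 64/35.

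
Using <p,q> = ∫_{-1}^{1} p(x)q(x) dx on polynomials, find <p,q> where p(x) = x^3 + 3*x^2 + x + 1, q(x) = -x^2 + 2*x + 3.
<p,q> = 184/15

Expand the product: p(x)·q(x) = -x^5 - x^4 + 8*x^3 + 10*x^2 + 5*x + 3.
∫_{-1}^{1} of each monomial x^k gives [2/(k+1) if k even, 0 if k odd]. Integrating term-by-term (or equivalently evaluating the antiderivative F(x) = -x^6/6 - x^5/5 + 2*x^4 + 10*x^3/3 + 5*x^2/2 + 3*x at the endpoints):
  F(1) − F(−1) = 157/15 − (-9/5) = 184/15.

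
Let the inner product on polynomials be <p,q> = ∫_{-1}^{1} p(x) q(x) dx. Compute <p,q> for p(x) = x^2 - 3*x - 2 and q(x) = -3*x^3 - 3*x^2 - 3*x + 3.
<p,q> = 12/5

Expand the product: p(x)·q(x) = -3*x^5 + 6*x^4 + 12*x^3 + 18*x^2 - 3*x - 6.
∫_{-1}^{1} of each monomial x^k gives [2/(k+1) if k even, 0 if k odd]. Integrating term-by-term (or equivalently evaluating the antiderivative F(x) = -x^6/2 + 6*x^5/5 + 3*x^4 + 6*x^3 - 3*x^2/2 - 6*x at the endpoints):
  F(1) − F(−1) = 11/5 − (-1/5) = 12/5.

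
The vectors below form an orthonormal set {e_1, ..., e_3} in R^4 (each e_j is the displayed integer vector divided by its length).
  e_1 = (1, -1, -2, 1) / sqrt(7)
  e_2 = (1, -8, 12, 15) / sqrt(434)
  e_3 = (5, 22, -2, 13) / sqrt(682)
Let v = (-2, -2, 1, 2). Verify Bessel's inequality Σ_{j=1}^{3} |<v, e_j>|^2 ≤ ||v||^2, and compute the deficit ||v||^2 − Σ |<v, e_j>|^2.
Σ |<v, e_j>|^2 = 94/11; ||v||^2 = 13; deficit = 49/11

Write each e_j = u_j / sqrt(<u_j, u_j>) where u_j is the displayed integer vector. Then <v, e_j> = <v, u_j> / sqrt(<u_j, u_j>), so |<v, e_j>|^2 = <v, u_j>^2 / <u_j, u_j>.
Coefficients: <v, e_1> = 0/sqrt(7), <v, e_2> = 56/sqrt(434), <v, e_3> = -30/sqrt(682).
Square and sum: Σ |<v, e_j>|^2 = 94/11.
Compute ||v||^2 = v·v = 13.
Deficit = 13 − 94/11 = 49/11 ≥ 0, confirming Bessel's inequality. (The deficit equals ||v − Σ <v,e_j> e_j||^2, the squared distance from v to span{e_j}.)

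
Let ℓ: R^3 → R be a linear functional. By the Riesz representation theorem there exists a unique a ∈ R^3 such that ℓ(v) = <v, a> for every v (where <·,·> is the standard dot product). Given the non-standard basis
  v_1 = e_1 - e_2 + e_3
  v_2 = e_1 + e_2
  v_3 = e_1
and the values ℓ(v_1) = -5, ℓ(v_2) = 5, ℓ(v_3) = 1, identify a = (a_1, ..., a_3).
a = (1, 4, -2)

Write a = (a_1, ..., a_3) in the standard basis. For each basis vector v_i, ℓ(v_i) = <v_i, a> is a linear equation in the a_j's. Collect the n equations into a matrix system V a = ℓ, where row i of V is v_i (expressed in the standard basis). Since V is invertible (lower-triangular with 1s on the diagonal, up to permutation), solve by back-substitution:
  V =
[[1, -1, 1],
 [1, 1, 0],
 [1, 0, 0]]
  V a = (-5, 5, 1)
Solving gives a = (1, 4, -2).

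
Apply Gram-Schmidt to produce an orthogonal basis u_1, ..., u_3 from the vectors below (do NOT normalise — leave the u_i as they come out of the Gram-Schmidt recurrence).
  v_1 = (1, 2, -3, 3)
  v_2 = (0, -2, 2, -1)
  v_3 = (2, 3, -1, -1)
Orthogonal basis:
  u_1 = (1, 2, -3, 3)
  u_2 = (13/23, -20/23, 7/23, 16/23)
  u_3 = (5/2, 1, 1/2, -1)

Apply the Gram-Schmidt recurrence
  u_1 = v_1
  u_i = v_i − Σ_{j<i} ((v_i · u_j) / (u_j · u_j)) · u_j.

Step by step this gives:
  u_1 = (1, 2, -3, 3)
  u_2 = (13/23, -20/23, 7/23, 16/23)
  u_3 = (5/2, 1, 1/2, -1)

Orthogonality check:
  u_2 · u_1 = 0 (should be 0)
  u_3 · u_1 = 0 (should be 0)
  u_3 · u_2 = 0 (should be 0)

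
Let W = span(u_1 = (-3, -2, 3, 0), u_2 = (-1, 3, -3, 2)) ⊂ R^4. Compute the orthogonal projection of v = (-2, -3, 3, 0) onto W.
proj_W(v) = (-773/362, -441/181, 1173/362, -100/181)

Set up U = [u_1 | ... | u_2] ∈ R^(4×2). The projector onto W = col(U) is P = U (U^T U)^(-1) U^T.
Compute U^T U =
  [22, -12]
  [-12, 23],
and U^T v = (21, -16).
Solve U^T U · c = U^T v for the coefficients: c = (291/362, -50/181). The projection is proj_W(v) = U c.
Check: (v - proj_W(v)) · u_1 = 0  (should be 0).
Check: (v - proj_W(v)) · u_2 = 0  (should be 0).
Result: proj_W(v) = (-773/362, -441/181, 1173/362, -100/181).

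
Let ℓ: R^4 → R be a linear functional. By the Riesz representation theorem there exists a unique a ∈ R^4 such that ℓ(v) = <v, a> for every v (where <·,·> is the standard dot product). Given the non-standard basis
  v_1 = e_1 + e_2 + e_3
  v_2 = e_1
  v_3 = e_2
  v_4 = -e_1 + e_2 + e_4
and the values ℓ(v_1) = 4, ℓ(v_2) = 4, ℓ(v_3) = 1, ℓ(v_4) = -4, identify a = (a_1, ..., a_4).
a = (4, 1, -1, -1)

Write a = (a_1, ..., a_4) in the standard basis. For each basis vector v_i, ℓ(v_i) = <v_i, a> is a linear equation in the a_j's. Collect the n equations into a matrix system V a = ℓ, where row i of V is v_i (expressed in the standard basis). Since V is invertible (lower-triangular with 1s on the diagonal, up to permutation), solve by back-substitution:
  V =
[[1, 1, 1, 0],
 [1, 0, 0, 0],
 [0, 1, 0, 0],
 [-1, 1, 0, 1]]
  V a = (4, 4, 1, -4)
Solving gives a = (4, 1, -1, -1).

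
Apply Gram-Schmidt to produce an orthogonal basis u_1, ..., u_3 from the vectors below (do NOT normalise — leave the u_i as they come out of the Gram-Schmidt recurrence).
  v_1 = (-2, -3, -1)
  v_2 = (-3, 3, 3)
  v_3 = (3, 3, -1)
Orthogonal basis:
  u_1 = (-2, -3, -1)
  u_2 = (-27/7, 12/7, 18/7)
  u_3 = (-8/19, 12/19, -20/19)

Apply the Gram-Schmidt recurrence
  u_1 = v_1
  u_i = v_i − Σ_{j<i} ((v_i · u_j) / (u_j · u_j)) · u_j.

Step by step this gives:
  u_1 = (-2, -3, -1)
  u_2 = (-27/7, 12/7, 18/7)
  u_3 = (-8/19, 12/19, -20/19)

Orthogonality check:
  u_2 · u_1 = 0 (should be 0)
  u_3 · u_1 = 0 (should be 0)
  u_3 · u_2 = 0 (should be 0)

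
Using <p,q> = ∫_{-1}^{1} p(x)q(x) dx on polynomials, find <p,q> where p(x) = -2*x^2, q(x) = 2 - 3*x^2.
<p,q> = -4/15

Expand the product: p(x)·q(x) = 6*x^4 - 4*x^2.
∫_{-1}^{1} of each monomial x^k gives [2/(k+1) if k even, 0 if k odd]. Integrating term-by-term (or equivalently evaluating the antiderivative F(x) = 6*x^5/5 - 4*x^3/3 at the endpoints):
  F(1) − F(−1) = -2/15 − (2/15) = -4/15.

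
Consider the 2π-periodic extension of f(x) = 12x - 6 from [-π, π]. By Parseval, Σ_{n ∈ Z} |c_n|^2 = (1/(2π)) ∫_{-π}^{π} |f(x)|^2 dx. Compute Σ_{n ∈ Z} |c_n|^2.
Σ |c_n|^2 = 48π^2 + 36

Expand and integrate term by term over [-π, π]:
  ∫ (12x)^2 dx = 144·(2π^3/3); ∫ 2·12·(-6)·x dx = 0 (odd integrand); ∫ (-6)^2 dx = 36·2π.
So (1/(2π)) ∫_{-π}^{π} (12x - 6)^2 dx = 144π^2/3 + 36 = 48π^2 + 36.
Parseval ⇒ Σ |c_n|^2 = 48π^2 + 36.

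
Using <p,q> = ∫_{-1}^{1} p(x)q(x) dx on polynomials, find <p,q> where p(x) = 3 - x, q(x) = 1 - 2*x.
<p,q> = 22/3

Expand the product: p(x)·q(x) = 2*x^2 - 7*x + 3.
∫_{-1}^{1} of each monomial x^k gives [2/(k+1) if k even, 0 if k odd]. Integrating term-by-term (or equivalently evaluating the antiderivative F(x) = 2*x^3/3 - 7*x^2/2 + 3*x at the endpoints):
  F(1) − F(−1) = 1/6 − (-43/6) = 22/3.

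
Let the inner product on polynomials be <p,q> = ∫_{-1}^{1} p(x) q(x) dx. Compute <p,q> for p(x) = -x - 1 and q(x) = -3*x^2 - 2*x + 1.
<p,q> = 4/3

Expand the product: p(x)·q(x) = 3*x^3 + 5*x^2 + x - 1.
∫_{-1}^{1} of each monomial x^k gives [2/(k+1) if k even, 0 if k odd]. Integrating term-by-term (or equivalently evaluating the antiderivative F(x) = 3*x^4/4 + 5*x^3/3 + x^2/2 - x at the endpoints):
  F(1) − F(−1) = 23/12 − (7/12) = 4/3.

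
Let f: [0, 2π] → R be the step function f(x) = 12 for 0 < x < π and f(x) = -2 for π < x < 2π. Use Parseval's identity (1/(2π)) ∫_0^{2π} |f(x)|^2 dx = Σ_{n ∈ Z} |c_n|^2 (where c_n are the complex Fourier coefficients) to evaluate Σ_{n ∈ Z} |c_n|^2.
Σ |c_n|^2 = 74

Parseval equates the L^2 energy of f (normalised by 1/(2π)) with the ℓ^2 sum of its Fourier coefficients: (1/(2π)) ∫_0^{2π} |f|^2 = Σ |c_n|^2.
Compute the left side: (1/(2π)) [∫_0^π 12^2 dx + ∫_π^{2π} (-2)^2 dx] = (1/(2π)) · (144π + 4π) = (144 + 4)/2 = 74.
So Σ_{n ∈ Z} |c_n|^2 = 74.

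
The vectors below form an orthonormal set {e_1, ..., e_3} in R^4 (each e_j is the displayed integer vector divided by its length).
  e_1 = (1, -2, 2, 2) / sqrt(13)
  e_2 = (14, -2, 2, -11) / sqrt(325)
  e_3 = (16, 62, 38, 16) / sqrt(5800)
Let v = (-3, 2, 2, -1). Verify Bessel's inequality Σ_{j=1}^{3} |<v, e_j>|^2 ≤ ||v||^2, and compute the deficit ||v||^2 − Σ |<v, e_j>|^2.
Σ |<v, e_j>|^2 = 234/29; ||v||^2 = 18; deficit = 288/29

Write each e_j = u_j / sqrt(<u_j, u_j>) where u_j is the displayed integer vector. Then <v, e_j> = <v, u_j> / sqrt(<u_j, u_j>), so |<v, e_j>|^2 = <v, u_j>^2 / <u_j, u_j>.
Coefficients: <v, e_1> = -5/sqrt(13), <v, e_2> = -31/sqrt(325), <v, e_3> = 136/sqrt(5800).
Square and sum: Σ |<v, e_j>|^2 = 234/29.
Compute ||v||^2 = v·v = 18.
Deficit = 18 − 234/29 = 288/29 ≥ 0, confirming Bessel's inequality. (The deficit equals ||v − Σ <v,e_j> e_j||^2, the squared distance from v to span{e_j}.)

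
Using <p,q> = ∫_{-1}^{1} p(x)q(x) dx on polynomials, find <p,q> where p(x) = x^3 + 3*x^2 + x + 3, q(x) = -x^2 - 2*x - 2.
<p,q> = -64/3

Expand the product: p(x)·q(x) = -x^5 - 5*x^4 - 9*x^3 - 11*x^2 - 8*x - 6.
∫_{-1}^{1} of each monomial x^k gives [2/(k+1) if k even, 0 if k odd]. Integrating term-by-term (or equivalently evaluating the antiderivative F(x) = -x^6/6 - x^5 - 9*x^4/4 - 11*x^3/3 - 4*x^2 - 6*x at the endpoints):
  F(1) − F(−1) = -205/12 − (17/4) = -64/3.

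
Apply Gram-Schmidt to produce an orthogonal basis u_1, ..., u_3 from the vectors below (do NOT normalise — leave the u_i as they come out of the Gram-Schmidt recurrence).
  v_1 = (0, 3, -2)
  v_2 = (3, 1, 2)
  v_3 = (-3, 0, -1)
Orthogonal basis:
  u_1 = (0, 3, -2)
  u_2 = (3, 16/13, 24/13)
  u_3 = (-120/181, 90/181, 135/181)

Apply the Gram-Schmidt recurrence
  u_1 = v_1
  u_i = v_i − Σ_{j<i} ((v_i · u_j) / (u_j · u_j)) · u_j.

Step by step this gives:
  u_1 = (0, 3, -2)
  u_2 = (3, 16/13, 24/13)
  u_3 = (-120/181, 90/181, 135/181)

Orthogonality check:
  u_2 · u_1 = 0 (should be 0)
  u_3 · u_1 = 0 (should be 0)
  u_3 · u_2 = 0 (should be 0)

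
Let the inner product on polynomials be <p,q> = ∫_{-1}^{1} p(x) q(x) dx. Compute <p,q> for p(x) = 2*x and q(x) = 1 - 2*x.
<p,q> = -8/3

Expand the product: p(x)·q(x) = -4*x^2 + 2*x.
∫_{-1}^{1} of each monomial x^k gives [2/(k+1) if k even, 0 if k odd]. Integrating term-by-term (or equivalently evaluating the antiderivative F(x) = -4*x^3/3 + x^2 at the endpoints):
  F(1) − F(−1) = -1/3 − (7/3) = -8/3.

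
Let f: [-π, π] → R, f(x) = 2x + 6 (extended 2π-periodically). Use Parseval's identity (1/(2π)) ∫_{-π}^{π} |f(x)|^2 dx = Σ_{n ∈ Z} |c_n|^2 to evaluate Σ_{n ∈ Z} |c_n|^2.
Σ |c_n|^2 = 4π^2/3 + 36

Expand and integrate term by term over [-π, π]:
  ∫ (2x)^2 dx = 4·(2π^3/3); ∫ 2·2·(6)·x dx = 0 (odd integrand); ∫ 6^2 dx = 36·2π.
So (1/(2π)) ∫_{-π}^{π} (2x + 6)^2 dx = 4π^2/3 + 36 = 4π^2/3 + 36.
Parseval ⇒ Σ |c_n|^2 = 4π^2/3 + 36.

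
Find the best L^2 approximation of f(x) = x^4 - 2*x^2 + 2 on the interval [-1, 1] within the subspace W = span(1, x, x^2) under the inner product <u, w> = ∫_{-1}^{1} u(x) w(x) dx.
g(x) = 67/35 - 8*x^2/7

The best approximation g ∈ W is the orthogonal projection of f onto W. Writing g = a_0 + a_1 x + a_2 x^2, the coefficients solve the normal equations G · a = b where
  G_{ij} = <φ_i, φ_j> and b_i = <f, φ_i>, with φ_0 = 1, φ_1 = x, φ_2 = x^2.
G =
  [2, 0, 2/3]
  [0, 2/3, 0]
  [2/3, 0, 2/5],
b = (46/15, 0, 86/105).
Solving gives a_0 = 67/35, a_1 = 0, a_2 = -8/7, so
  g(x) = 67/35 - 8*x^2/7.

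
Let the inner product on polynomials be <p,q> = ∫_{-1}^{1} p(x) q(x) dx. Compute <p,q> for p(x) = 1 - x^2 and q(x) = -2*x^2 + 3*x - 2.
<p,q> = -16/5

Expand the product: p(x)·q(x) = 2*x^4 - 3*x^3 + 3*x - 2.
∫_{-1}^{1} of each monomial x^k gives [2/(k+1) if k even, 0 if k odd]. Integrating term-by-term (or equivalently evaluating the antiderivative F(x) = 2*x^5/5 - 3*x^4/4 + 3*x^2/2 - 2*x at the endpoints):
  F(1) − F(−1) = -17/20 − (47/20) = -16/5.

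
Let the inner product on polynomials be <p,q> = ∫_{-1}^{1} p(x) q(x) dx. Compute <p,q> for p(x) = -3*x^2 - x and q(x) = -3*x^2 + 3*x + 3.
<p,q> = -22/5

Expand the product: p(x)·q(x) = 9*x^4 - 6*x^3 - 12*x^2 - 3*x.
∫_{-1}^{1} of each monomial x^k gives [2/(k+1) if k even, 0 if k odd]. Integrating term-by-term (or equivalently evaluating the antiderivative F(x) = 9*x^5/5 - 3*x^4/2 - 4*x^3 - 3*x^2/2 at the endpoints):
  F(1) − F(−1) = -26/5 − (-4/5) = -22/5.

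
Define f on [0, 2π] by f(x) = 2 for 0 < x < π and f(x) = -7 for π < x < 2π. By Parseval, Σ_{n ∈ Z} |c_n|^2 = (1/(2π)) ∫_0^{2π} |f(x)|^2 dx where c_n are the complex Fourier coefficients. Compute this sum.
Σ |c_n|^2 = 53/2

Parseval equates the L^2 energy of f (normalised by 1/(2π)) with the ℓ^2 sum of its Fourier coefficients: (1/(2π)) ∫_0^{2π} |f|^2 = Σ |c_n|^2.
Compute the left side: (1/(2π)) [∫_0^π 2^2 dx + ∫_π^{2π} (-7)^2 dx] = (1/(2π)) · (4π + 49π) = (4 + 49)/2 = 53/2.
So Σ_{n ∈ Z} |c_n|^2 = 53/2.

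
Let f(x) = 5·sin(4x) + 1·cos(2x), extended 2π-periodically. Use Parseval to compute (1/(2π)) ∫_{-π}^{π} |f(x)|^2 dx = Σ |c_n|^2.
Σ |c_n|^2 = 13

Expand |f|^2 and use orthogonality of {sin(nx), cos(mx)} on [-π, π]:
  ∫_{-π}^{π} sin(nx)^2 dx = π, ∫ cos(mx)^2 dx = π, and cross terms integrate to 0.
So ∫_{-π}^{π} f(x)^2 dx = 5^2 · π + 1^2 · π = (25 + 1)π.
Divide by 2π: (25 + 1)/2 = 13.
By Parseval, this equals Σ |c_n|^2.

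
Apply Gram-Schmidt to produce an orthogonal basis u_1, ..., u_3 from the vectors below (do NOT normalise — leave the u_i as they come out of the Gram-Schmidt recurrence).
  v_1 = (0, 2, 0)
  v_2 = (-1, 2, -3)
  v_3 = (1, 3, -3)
Orthogonal basis:
  u_1 = (0, 2, 0)
  u_2 = (-1, 0, -3)
  u_3 = (9/5, 0, -3/5)

Apply the Gram-Schmidt recurrence
  u_1 = v_1
  u_i = v_i − Σ_{j<i} ((v_i · u_j) / (u_j · u_j)) · u_j.

Step by step this gives:
  u_1 = (0, 2, 0)
  u_2 = (-1, 0, -3)
  u_3 = (9/5, 0, -3/5)

Orthogonality check:
  u_2 · u_1 = 0 (should be 0)
  u_3 · u_1 = 0 (should be 0)
  u_3 · u_2 = 0 (should be 0)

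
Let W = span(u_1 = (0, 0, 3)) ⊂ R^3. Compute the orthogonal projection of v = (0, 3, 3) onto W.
proj_W(v) = (0, 0, 3)

Set up U = [u_1 | ... | u_1] ∈ R^(3×1). The projector onto W = col(U) is P = U (U^T U)^(-1) U^T.
Compute U^T U =
  [9],
and U^T v = (9).
Solve U^T U · c = U^T v for the coefficients: c = (1). The projection is proj_W(v) = U c.
Check: (v - proj_W(v)) · u_1 = 0  (should be 0).
Result: proj_W(v) = (0, 0, 3).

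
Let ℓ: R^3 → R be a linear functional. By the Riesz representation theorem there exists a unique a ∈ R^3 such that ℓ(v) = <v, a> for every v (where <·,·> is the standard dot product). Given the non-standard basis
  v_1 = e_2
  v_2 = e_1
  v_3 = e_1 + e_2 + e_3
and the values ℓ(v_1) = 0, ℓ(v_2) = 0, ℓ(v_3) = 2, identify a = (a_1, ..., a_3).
a = (0, 0, 2)

Write a = (a_1, ..., a_3) in the standard basis. For each basis vector v_i, ℓ(v_i) = <v_i, a> is a linear equation in the a_j's. Collect the n equations into a matrix system V a = ℓ, where row i of V is v_i (expressed in the standard basis). Since V is invertible (lower-triangular with 1s on the diagonal, up to permutation), solve by back-substitution:
  V =
[[0, 1, 0],
 [1, 0, 0],
 [1, 1, 1]]
  V a = (0, 0, 2)
Solving gives a = (0, 0, 2).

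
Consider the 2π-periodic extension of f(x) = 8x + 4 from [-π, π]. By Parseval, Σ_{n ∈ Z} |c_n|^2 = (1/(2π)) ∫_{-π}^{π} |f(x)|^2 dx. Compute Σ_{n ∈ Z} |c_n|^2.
Σ |c_n|^2 = 64π^2/3 + 16

Expand and integrate term by term over [-π, π]:
  ∫ (8x)^2 dx = 64·(2π^3/3); ∫ 2·8·(4)·x dx = 0 (odd integrand); ∫ 4^2 dx = 16·2π.
So (1/(2π)) ∫_{-π}^{π} (8x + 4)^2 dx = 64π^2/3 + 16 = 64π^2/3 + 16.
Parseval ⇒ Σ |c_n|^2 = 64π^2/3 + 16.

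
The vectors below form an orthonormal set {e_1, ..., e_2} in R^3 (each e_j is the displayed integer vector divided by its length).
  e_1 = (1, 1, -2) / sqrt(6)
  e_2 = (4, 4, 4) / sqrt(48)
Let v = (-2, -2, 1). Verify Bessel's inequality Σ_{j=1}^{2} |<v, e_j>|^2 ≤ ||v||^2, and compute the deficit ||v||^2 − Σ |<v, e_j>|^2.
Σ |<v, e_j>|^2 = 9; ||v||^2 = 9; deficit = 0

Write each e_j = u_j / sqrt(<u_j, u_j>) where u_j is the displayed integer vector. Then <v, e_j> = <v, u_j> / sqrt(<u_j, u_j>), so |<v, e_j>|^2 = <v, u_j>^2 / <u_j, u_j>.
Coefficients: <v, e_1> = -6/sqrt(6), <v, e_2> = -12/sqrt(48).
Square and sum: Σ |<v, e_j>|^2 = 9.
Compute ||v||^2 = v·v = 9.
Deficit = 9 − 9 = 0 ≥ 0, confirming Bessel's inequality. (The deficit equals ||v − Σ <v,e_j> e_j||^2, the squared distance from v to span{e_j}.)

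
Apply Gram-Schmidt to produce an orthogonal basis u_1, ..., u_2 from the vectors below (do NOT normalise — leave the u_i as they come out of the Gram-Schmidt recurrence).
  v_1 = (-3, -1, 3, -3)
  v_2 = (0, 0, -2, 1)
Orthogonal basis:
  u_1 = (-3, -1, 3, -3)
  u_2 = (-27/28, -9/28, -29/28, 1/28)

Apply the Gram-Schmidt recurrence
  u_1 = v_1
  u_i = v_i − Σ_{j<i} ((v_i · u_j) / (u_j · u_j)) · u_j.

Step by step this gives:
  u_1 = (-3, -1, 3, -3)
  u_2 = (-27/28, -9/28, -29/28, 1/28)

Orthogonality check:
  u_2 · u_1 = 0 (should be 0)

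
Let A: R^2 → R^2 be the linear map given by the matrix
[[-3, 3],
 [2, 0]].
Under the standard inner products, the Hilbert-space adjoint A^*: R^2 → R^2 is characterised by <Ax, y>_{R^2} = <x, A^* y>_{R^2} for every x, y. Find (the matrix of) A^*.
A^* = A^T =
[[-3, 2],
 [3, 0]]

For real matrices with standard dot products, the defining identity <Ax, y> = <x, A^* y> gives (Ax)^T y = x^T (A^*) y, i.e. x^T A^T y = x^T (A^*) y. Since this holds for all x, y, we must have A^* = A^T. Therefore
A^* =
[[-3, 2],
 [3, 0]].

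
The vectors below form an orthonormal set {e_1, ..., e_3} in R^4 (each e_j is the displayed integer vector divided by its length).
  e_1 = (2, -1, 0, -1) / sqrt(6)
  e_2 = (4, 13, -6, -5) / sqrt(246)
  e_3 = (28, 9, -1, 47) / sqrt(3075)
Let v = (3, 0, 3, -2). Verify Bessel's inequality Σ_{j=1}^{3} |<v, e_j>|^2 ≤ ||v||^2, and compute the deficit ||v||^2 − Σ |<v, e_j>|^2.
Σ |<v, e_j>|^2 = 809/75; ||v||^2 = 22; deficit = 841/75

Write each e_j = u_j / sqrt(<u_j, u_j>) where u_j is the displayed integer vector. Then <v, e_j> = <v, u_j> / sqrt(<u_j, u_j>), so |<v, e_j>|^2 = <v, u_j>^2 / <u_j, u_j>.
Coefficients: <v, e_1> = 8/sqrt(6), <v, e_2> = 4/sqrt(246), <v, e_3> = -13/sqrt(3075).
Square and sum: Σ |<v, e_j>|^2 = 809/75.
Compute ||v||^2 = v·v = 22.
Deficit = 22 − 809/75 = 841/75 ≥ 0, confirming Bessel's inequality. (The deficit equals ||v − Σ <v,e_j> e_j||^2, the squared distance from v to span{e_j}.)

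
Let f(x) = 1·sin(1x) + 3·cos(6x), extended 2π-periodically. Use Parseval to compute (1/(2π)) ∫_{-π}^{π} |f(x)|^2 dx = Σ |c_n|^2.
Σ |c_n|^2 = 5

Expand |f|^2 and use orthogonality of {sin(nx), cos(mx)} on [-π, π]:
  ∫_{-π}^{π} sin(nx)^2 dx = π, ∫ cos(mx)^2 dx = π, and cross terms integrate to 0.
So ∫_{-π}^{π} f(x)^2 dx = 1^2 · π + 3^2 · π = (1 + 9)π.
Divide by 2π: (1 + 9)/2 = 5.
By Parseval, this equals Σ |c_n|^2.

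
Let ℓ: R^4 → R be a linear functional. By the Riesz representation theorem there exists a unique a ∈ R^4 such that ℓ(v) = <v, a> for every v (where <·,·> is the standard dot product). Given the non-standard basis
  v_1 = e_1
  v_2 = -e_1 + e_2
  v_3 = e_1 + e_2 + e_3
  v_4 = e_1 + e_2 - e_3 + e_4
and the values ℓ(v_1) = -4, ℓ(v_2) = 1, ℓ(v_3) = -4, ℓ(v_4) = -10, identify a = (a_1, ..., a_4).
a = (-4, -3, 3, 0)

Write a = (a_1, ..., a_4) in the standard basis. For each basis vector v_i, ℓ(v_i) = <v_i, a> is a linear equation in the a_j's. Collect the n equations into a matrix system V a = ℓ, where row i of V is v_i (expressed in the standard basis). Since V is invertible (lower-triangular with 1s on the diagonal, up to permutation), solve by back-substitution:
  V =
[[1, 0, 0, 0],
 [-1, 1, 0, 0],
 [1, 1, 1, 0],
 [1, 1, -1, 1]]
  V a = (-4, 1, -4, -10)
Solving gives a = (-4, -3, 3, 0).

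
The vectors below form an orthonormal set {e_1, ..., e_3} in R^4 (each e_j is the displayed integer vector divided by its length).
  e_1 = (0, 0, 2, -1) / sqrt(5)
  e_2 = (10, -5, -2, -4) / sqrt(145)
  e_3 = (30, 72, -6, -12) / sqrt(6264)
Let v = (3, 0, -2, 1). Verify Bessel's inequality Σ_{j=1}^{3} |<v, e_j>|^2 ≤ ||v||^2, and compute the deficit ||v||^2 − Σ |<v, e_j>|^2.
Σ |<v, e_j>|^2 = 25/2; ||v||^2 = 14; deficit = 3/2

Write each e_j = u_j / sqrt(<u_j, u_j>) where u_j is the displayed integer vector. Then <v, e_j> = <v, u_j> / sqrt(<u_j, u_j>), so |<v, e_j>|^2 = <v, u_j>^2 / <u_j, u_j>.
Coefficients: <v, e_1> = -5/sqrt(5), <v, e_2> = 30/sqrt(145), <v, e_3> = 90/sqrt(6264).
Square and sum: Σ |<v, e_j>|^2 = 25/2.
Compute ||v||^2 = v·v = 14.
Deficit = 14 − 25/2 = 3/2 ≥ 0, confirming Bessel's inequality. (The deficit equals ||v − Σ <v,e_j> e_j||^2, the squared distance from v to span{e_j}.)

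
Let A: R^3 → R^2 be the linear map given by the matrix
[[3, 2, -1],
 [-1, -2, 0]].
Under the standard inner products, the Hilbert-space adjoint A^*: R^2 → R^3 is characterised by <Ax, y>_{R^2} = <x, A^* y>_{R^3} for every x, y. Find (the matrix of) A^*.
A^* = A^T =
[[3, -1],
 [2, -2],
 [-1, 0]]

For real matrices with standard dot products, the defining identity <Ax, y> = <x, A^* y> gives (Ax)^T y = x^T (A^*) y, i.e. x^T A^T y = x^T (A^*) y. Since this holds for all x, y, we must have A^* = A^T. Therefore
A^* =
[[3, -1],
 [2, -2],
 [-1, 0]].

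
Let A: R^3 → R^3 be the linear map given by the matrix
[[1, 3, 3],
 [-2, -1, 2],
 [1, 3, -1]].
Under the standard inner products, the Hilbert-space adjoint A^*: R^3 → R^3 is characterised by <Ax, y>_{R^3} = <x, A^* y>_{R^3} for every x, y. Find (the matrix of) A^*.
A^* = A^T =
[[1, -2, 1],
 [3, -1, 3],
 [3, 2, -1]]

For real matrices with standard dot products, the defining identity <Ax, y> = <x, A^* y> gives (Ax)^T y = x^T (A^*) y, i.e. x^T A^T y = x^T (A^*) y. Since this holds for all x, y, we must have A^* = A^T. Therefore
A^* =
[[1, -2, 1],
 [3, -1, 3],
 [3, 2, -1]].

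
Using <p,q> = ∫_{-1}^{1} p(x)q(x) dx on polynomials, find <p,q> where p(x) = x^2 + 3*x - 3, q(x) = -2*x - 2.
<p,q> = 20/3

Expand the product: p(x)·q(x) = -2*x^3 - 8*x^2 + 6.
∫_{-1}^{1} of each monomial x^k gives [2/(k+1) if k even, 0 if k odd]. Integrating term-by-term (or equivalently evaluating the antiderivative F(x) = -x^4/2 - 8*x^3/3 + 6*x at the endpoints):
  F(1) − F(−1) = 17/6 − (-23/6) = 20/3.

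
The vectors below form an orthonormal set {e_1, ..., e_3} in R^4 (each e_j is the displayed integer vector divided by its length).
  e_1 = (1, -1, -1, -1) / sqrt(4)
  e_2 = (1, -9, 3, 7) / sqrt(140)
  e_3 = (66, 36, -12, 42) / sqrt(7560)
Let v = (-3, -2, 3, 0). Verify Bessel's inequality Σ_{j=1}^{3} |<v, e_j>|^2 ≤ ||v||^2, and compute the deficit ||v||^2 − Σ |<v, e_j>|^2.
Σ |<v, e_j>|^2 = 41/2; ||v||^2 = 22; deficit = 3/2

Write each e_j = u_j / sqrt(<u_j, u_j>) where u_j is the displayed integer vector. Then <v, e_j> = <v, u_j> / sqrt(<u_j, u_j>), so |<v, e_j>|^2 = <v, u_j>^2 / <u_j, u_j>.
Coefficients: <v, e_1> = -4/sqrt(4), <v, e_2> = 24/sqrt(140), <v, e_3> = -306/sqrt(7560).
Square and sum: Σ |<v, e_j>|^2 = 41/2.
Compute ||v||^2 = v·v = 22.
Deficit = 22 − 41/2 = 3/2 ≥ 0, confirming Bessel's inequality. (The deficit equals ||v − Σ <v,e_j> e_j||^2, the squared distance from v to span{e_j}.)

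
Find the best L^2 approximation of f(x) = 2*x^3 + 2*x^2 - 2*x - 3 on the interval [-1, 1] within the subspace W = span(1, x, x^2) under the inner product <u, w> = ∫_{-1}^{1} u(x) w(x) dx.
g(x) = 2*x^2 - 4*x/5 - 3

The best approximation g ∈ W is the orthogonal projection of f onto W. Writing g = a_0 + a_1 x + a_2 x^2, the coefficients solve the normal equations G · a = b where
  G_{ij} = <φ_i, φ_j> and b_i = <f, φ_i>, with φ_0 = 1, φ_1 = x, φ_2 = x^2.
G =
  [2, 0, 2/3]
  [0, 2/3, 0]
  [2/3, 0, 2/5],
b = (-14/3, -8/15, -6/5).
Solving gives a_0 = -3, a_1 = -4/5, a_2 = 2, so
  g(x) = 2*x^2 - 4*x/5 - 3.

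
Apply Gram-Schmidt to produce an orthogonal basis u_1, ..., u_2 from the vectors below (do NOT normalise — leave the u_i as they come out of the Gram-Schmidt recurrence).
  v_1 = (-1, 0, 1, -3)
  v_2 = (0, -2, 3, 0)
Orthogonal basis:
  u_1 = (-1, 0, 1, -3)
  u_2 = (3/11, -2, 30/11, 9/11)

Apply the Gram-Schmidt recurrence
  u_1 = v_1
  u_i = v_i − Σ_{j<i} ((v_i · u_j) / (u_j · u_j)) · u_j.

Step by step this gives:
  u_1 = (-1, 0, 1, -3)
  u_2 = (3/11, -2, 30/11, 9/11)

Orthogonality check:
  u_2 · u_1 = 0 (should be 0)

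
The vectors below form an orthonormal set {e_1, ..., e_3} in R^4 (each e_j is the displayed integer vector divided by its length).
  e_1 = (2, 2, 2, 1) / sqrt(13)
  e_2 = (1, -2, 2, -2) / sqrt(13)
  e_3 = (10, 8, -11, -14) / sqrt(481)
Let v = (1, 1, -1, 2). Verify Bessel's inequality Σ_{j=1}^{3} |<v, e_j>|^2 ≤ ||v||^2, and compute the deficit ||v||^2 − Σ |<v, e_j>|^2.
Σ |<v, e_j>|^2 = 2406/481; ||v||^2 = 7; deficit = 961/481

Write each e_j = u_j / sqrt(<u_j, u_j>) where u_j is the displayed integer vector. Then <v, e_j> = <v, u_j> / sqrt(<u_j, u_j>), so |<v, e_j>|^2 = <v, u_j>^2 / <u_j, u_j>.
Coefficients: <v, e_1> = 4/sqrt(13), <v, e_2> = -7/sqrt(13), <v, e_3> = 1/sqrt(481).
Square and sum: Σ |<v, e_j>|^2 = 2406/481.
Compute ||v||^2 = v·v = 7.
Deficit = 7 − 2406/481 = 961/481 ≥ 0, confirming Bessel's inequality. (The deficit equals ||v − Σ <v,e_j> e_j||^2, the squared distance from v to span{e_j}.)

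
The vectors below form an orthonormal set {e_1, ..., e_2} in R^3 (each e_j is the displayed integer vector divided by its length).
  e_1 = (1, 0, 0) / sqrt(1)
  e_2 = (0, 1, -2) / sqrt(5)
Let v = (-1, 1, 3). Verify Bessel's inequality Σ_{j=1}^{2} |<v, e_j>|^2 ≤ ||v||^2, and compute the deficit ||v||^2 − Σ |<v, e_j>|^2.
Σ |<v, e_j>|^2 = 6; ||v||^2 = 11; deficit = 5

Write each e_j = u_j / sqrt(<u_j, u_j>) where u_j is the displayed integer vector. Then <v, e_j> = <v, u_j> / sqrt(<u_j, u_j>), so |<v, e_j>|^2 = <v, u_j>^2 / <u_j, u_j>.
Coefficients: <v, e_1> = -1/sqrt(1), <v, e_2> = -5/sqrt(5).
Square and sum: Σ |<v, e_j>|^2 = 6.
Compute ||v||^2 = v·v = 11.
Deficit = 11 − 6 = 5 ≥ 0, confirming Bessel's inequality. (The deficit equals ||v − Σ <v,e_j> e_j||^2, the squared distance from v to span{e_j}.)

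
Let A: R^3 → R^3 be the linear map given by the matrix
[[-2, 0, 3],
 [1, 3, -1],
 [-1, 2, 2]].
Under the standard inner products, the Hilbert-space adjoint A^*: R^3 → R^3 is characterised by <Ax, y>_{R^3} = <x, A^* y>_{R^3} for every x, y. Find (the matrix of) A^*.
A^* = A^T =
[[-2, 1, -1],
 [0, 3, 2],
 [3, -1, 2]]

For real matrices with standard dot products, the defining identity <Ax, y> = <x, A^* y> gives (Ax)^T y = x^T (A^*) y, i.e. x^T A^T y = x^T (A^*) y. Since this holds for all x, y, we must have A^* = A^T. Therefore
A^* =
[[-2, 1, -1],
 [0, 3, 2],
 [3, -1, 2]].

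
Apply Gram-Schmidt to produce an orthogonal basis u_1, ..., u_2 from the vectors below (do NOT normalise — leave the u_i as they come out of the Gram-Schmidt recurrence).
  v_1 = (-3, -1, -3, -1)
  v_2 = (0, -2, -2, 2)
Orthogonal basis:
  u_1 = (-3, -1, -3, -1)
  u_2 = (9/10, -17/10, -11/10, 23/10)

Apply the Gram-Schmidt recurrence
  u_1 = v_1
  u_i = v_i − Σ_{j<i} ((v_i · u_j) / (u_j · u_j)) · u_j.

Step by step this gives:
  u_1 = (-3, -1, -3, -1)
  u_2 = (9/10, -17/10, -11/10, 23/10)

Orthogonality check:
  u_2 · u_1 = 0 (should be 0)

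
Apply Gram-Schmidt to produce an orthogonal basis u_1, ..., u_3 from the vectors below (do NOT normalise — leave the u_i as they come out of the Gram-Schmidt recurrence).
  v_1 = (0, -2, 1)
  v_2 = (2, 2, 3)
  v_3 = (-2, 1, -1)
Orthogonal basis:
  u_1 = (0, -2, 1)
  u_2 = (2, 8/5, 16/5)
  u_3 = (-4/3, 1/3, 2/3)

Apply the Gram-Schmidt recurrence
  u_1 = v_1
  u_i = v_i − Σ_{j<i} ((v_i · u_j) / (u_j · u_j)) · u_j.

Step by step this gives:
  u_1 = (0, -2, 1)
  u_2 = (2, 8/5, 16/5)
  u_3 = (-4/3, 1/3, 2/3)

Orthogonality check:
  u_2 · u_1 = 0 (should be 0)
  u_3 · u_1 = 0 (should be 0)
  u_3 · u_2 = 0 (should be 0)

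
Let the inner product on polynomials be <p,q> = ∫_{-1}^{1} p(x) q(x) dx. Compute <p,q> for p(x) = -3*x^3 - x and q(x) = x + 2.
<p,q> = -28/15

Expand the product: p(x)·q(x) = -3*x^4 - 6*x^3 - x^2 - 2*x.
∫_{-1}^{1} of each monomial x^k gives [2/(k+1) if k even, 0 if k odd]. Integrating term-by-term (or equivalently evaluating the antiderivative F(x) = -3*x^5/5 - 3*x^4/2 - x^3/3 - x^2 at the endpoints):
  F(1) − F(−1) = -103/30 − (-47/30) = -28/15.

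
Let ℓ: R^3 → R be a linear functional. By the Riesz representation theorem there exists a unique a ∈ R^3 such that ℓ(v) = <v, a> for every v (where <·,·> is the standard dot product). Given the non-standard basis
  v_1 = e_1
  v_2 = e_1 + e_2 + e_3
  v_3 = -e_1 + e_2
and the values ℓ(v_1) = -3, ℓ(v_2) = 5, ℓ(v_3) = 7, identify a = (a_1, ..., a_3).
a = (-3, 4, 4)

Write a = (a_1, ..., a_3) in the standard basis. For each basis vector v_i, ℓ(v_i) = <v_i, a> is a linear equation in the a_j's. Collect the n equations into a matrix system V a = ℓ, where row i of V is v_i (expressed in the standard basis). Since V is invertible (lower-triangular with 1s on the diagonal, up to permutation), solve by back-substitution:
  V =
[[1, 0, 0],
 [1, 1, 1],
 [-1, 1, 0]]
  V a = (-3, 5, 7)
Solving gives a = (-3, 4, 4).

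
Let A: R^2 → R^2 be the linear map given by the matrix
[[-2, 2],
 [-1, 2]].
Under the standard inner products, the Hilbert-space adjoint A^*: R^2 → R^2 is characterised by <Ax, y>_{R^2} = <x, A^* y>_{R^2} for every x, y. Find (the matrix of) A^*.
A^* = A^T =
[[-2, -1],
 [2, 2]]

For real matrices with standard dot products, the defining identity <Ax, y> = <x, A^* y> gives (Ax)^T y = x^T (A^*) y, i.e. x^T A^T y = x^T (A^*) y. Since this holds for all x, y, we must have A^* = A^T. Therefore
A^* =
[[-2, -1],
 [2, 2]].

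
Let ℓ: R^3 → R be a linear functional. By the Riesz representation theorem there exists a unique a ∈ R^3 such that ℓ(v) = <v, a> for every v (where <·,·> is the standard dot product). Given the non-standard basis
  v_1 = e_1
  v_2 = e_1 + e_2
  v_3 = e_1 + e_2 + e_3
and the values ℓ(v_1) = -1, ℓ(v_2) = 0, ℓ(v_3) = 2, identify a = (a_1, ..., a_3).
a = (-1, 1, 2)

Write a = (a_1, ..., a_3) in the standard basis. For each basis vector v_i, ℓ(v_i) = <v_i, a> is a linear equation in the a_j's. Collect the n equations into a matrix system V a = ℓ, where row i of V is v_i (expressed in the standard basis). Since V is invertible (lower-triangular with 1s on the diagonal, up to permutation), solve by back-substitution:
  V =
[[1, 0, 0],
 [1, 1, 0],
 [1, 1, 1]]
  V a = (-1, 0, 2)
Solving gives a = (-1, 1, 2).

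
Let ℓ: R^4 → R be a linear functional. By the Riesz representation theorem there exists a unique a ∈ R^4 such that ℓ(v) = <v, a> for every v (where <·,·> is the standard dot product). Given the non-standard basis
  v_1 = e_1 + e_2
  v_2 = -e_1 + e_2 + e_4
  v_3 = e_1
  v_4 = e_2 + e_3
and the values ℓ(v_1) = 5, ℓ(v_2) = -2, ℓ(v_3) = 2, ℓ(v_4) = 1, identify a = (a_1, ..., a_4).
a = (2, 3, -2, -3)

Write a = (a_1, ..., a_4) in the standard basis. For each basis vector v_i, ℓ(v_i) = <v_i, a> is a linear equation in the a_j's. Collect the n equations into a matrix system V a = ℓ, where row i of V is v_i (expressed in the standard basis). Since V is invertible (lower-triangular with 1s on the diagonal, up to permutation), solve by back-substitution:
  V =
[[1, 1, 0, 0],
 [-1, 1, 0, 1],
 [1, 0, 0, 0],
 [0, 1, 1, 0]]
  V a = (5, -2, 2, 1)
Solving gives a = (2, 3, -2, -3).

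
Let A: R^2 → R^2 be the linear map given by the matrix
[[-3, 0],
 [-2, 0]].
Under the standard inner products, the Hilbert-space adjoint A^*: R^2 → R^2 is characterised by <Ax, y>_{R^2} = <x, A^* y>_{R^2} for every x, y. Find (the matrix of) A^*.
A^* = A^T =
[[-3, -2],
 [0, 0]]

For real matrices with standard dot products, the defining identity <Ax, y> = <x, A^* y> gives (Ax)^T y = x^T (A^*) y, i.e. x^T A^T y = x^T (A^*) y. Since this holds for all x, y, we must have A^* = A^T. Therefore
A^* =
[[-3, -2],
 [0, 0]].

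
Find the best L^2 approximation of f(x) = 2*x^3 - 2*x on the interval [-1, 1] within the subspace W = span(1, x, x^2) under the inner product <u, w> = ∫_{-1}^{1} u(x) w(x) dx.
g(x) = -4*x/5

The best approximation g ∈ W is the orthogonal projection of f onto W. Writing g = a_0 + a_1 x + a_2 x^2, the coefficients solve the normal equations G · a = b where
  G_{ij} = <φ_i, φ_j> and b_i = <f, φ_i>, with φ_0 = 1, φ_1 = x, φ_2 = x^2.
G =
  [2, 0, 2/3]
  [0, 2/3, 0]
  [2/3, 0, 2/5],
b = (0, -8/15, 0).
Solving gives a_0 = 0, a_1 = -4/5, a_2 = 0, so
  g(x) = -4*x/5.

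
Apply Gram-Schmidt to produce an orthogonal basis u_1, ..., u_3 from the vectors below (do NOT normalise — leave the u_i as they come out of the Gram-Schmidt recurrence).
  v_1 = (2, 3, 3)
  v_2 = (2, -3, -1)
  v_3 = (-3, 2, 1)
Orthogonal basis:
  u_1 = (2, 3, 3)
  u_2 = (30/11, -21/11, 1/11)
  u_3 = (-21/61, -28/61, 42/61)

Apply the Gram-Schmidt recurrence
  u_1 = v_1
  u_i = v_i − Σ_{j<i} ((v_i · u_j) / (u_j · u_j)) · u_j.

Step by step this gives:
  u_1 = (2, 3, 3)
  u_2 = (30/11, -21/11, 1/11)
  u_3 = (-21/61, -28/61, 42/61)

Orthogonality check:
  u_2 · u_1 = 0 (should be 0)
  u_3 · u_1 = 0 (should be 0)
  u_3 · u_2 = 0 (should be 0)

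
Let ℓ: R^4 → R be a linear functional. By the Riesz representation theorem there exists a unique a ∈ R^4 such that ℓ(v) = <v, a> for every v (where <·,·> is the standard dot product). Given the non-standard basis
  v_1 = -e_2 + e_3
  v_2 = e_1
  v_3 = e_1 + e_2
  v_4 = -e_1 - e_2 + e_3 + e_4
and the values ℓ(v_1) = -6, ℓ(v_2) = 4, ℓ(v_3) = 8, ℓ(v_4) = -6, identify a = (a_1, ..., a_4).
a = (4, 4, -2, 4)

Write a = (a_1, ..., a_4) in the standard basis. For each basis vector v_i, ℓ(v_i) = <v_i, a> is a linear equation in the a_j's. Collect the n equations into a matrix system V a = ℓ, where row i of V is v_i (expressed in the standard basis). Since V is invertible (lower-triangular with 1s on the diagonal, up to permutation), solve by back-substitution:
  V =
[[0, -1, 1, 0],
 [1, 0, 0, 0],
 [1, 1, 0, 0],
 [-1, -1, 1, 1]]
  V a = (-6, 4, 8, -6)
Solving gives a = (4, 4, -2, 4).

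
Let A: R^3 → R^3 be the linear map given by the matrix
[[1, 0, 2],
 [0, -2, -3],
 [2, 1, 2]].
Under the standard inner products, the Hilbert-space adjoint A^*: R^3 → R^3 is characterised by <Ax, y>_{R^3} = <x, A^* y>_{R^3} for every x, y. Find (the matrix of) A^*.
A^* = A^T =
[[1, 0, 2],
 [0, -2, 1],
 [2, -3, 2]]

For real matrices with standard dot products, the defining identity <Ax, y> = <x, A^* y> gives (Ax)^T y = x^T (A^*) y, i.e. x^T A^T y = x^T (A^*) y. Since this holds for all x, y, we must have A^* = A^T. Therefore
A^* =
[[1, 0, 2],
 [0, -2, 1],
 [2, -3, 2]].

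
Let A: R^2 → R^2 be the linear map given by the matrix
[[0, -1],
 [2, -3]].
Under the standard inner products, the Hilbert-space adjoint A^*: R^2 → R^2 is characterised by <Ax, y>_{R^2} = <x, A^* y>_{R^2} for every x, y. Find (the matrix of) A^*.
A^* = A^T =
[[0, 2],
 [-1, -3]]

For real matrices with standard dot products, the defining identity <Ax, y> = <x, A^* y> gives (Ax)^T y = x^T (A^*) y, i.e. x^T A^T y = x^T (A^*) y. Since this holds for all x, y, we must have A^* = A^T. Therefore
A^* =
[[0, 2],
 [-1, -3]].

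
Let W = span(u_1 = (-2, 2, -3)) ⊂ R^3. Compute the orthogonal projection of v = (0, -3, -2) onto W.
proj_W(v) = (0, 0, 0)

Set up U = [u_1 | ... | u_1] ∈ R^(3×1). The projector onto W = col(U) is P = U (U^T U)^(-1) U^T.
Compute U^T U =
  [17],
and U^T v = (0).
Solve U^T U · c = U^T v for the coefficients: c = (0). The projection is proj_W(v) = U c.
Check: (v - proj_W(v)) · u_1 = 0  (should be 0).
Result: proj_W(v) = (0, 0, 0).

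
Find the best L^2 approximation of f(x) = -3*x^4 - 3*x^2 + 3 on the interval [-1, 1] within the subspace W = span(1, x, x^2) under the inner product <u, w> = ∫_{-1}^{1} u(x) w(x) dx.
g(x) = 114/35 - 39*x^2/7

The best approximation g ∈ W is the orthogonal projection of f onto W. Writing g = a_0 + a_1 x + a_2 x^2, the coefficients solve the normal equations G · a = b where
  G_{ij} = <φ_i, φ_j> and b_i = <f, φ_i>, with φ_0 = 1, φ_1 = x, φ_2 = x^2.
G =
  [2, 0, 2/3]
  [0, 2/3, 0]
  [2/3, 0, 2/5],
b = (14/5, 0, -2/35).
Solving gives a_0 = 114/35, a_1 = 0, a_2 = -39/7, so
  g(x) = 114/35 - 39*x^2/7.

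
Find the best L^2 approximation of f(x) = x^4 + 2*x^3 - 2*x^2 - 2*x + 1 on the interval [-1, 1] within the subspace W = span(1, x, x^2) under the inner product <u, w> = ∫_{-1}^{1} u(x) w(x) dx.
g(x) = -8*x^2/7 - 4*x/5 + 32/35

The best approximation g ∈ W is the orthogonal projection of f onto W. Writing g = a_0 + a_1 x + a_2 x^2, the coefficients solve the normal equations G · a = b where
  G_{ij} = <φ_i, φ_j> and b_i = <f, φ_i>, with φ_0 = 1, φ_1 = x, φ_2 = x^2.
G =
  [2, 0, 2/3]
  [0, 2/3, 0]
  [2/3, 0, 2/5],
b = (16/15, -8/15, 16/105).
Solving gives a_0 = 32/35, a_1 = -4/5, a_2 = -8/7, so
  g(x) = -8*x^2/7 - 4*x/5 + 32/35.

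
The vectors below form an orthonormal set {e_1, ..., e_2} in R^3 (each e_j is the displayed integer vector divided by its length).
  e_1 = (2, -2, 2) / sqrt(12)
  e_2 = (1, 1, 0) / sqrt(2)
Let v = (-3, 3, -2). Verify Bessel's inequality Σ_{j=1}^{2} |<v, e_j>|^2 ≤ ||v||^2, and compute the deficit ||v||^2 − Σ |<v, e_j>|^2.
Σ |<v, e_j>|^2 = 64/3; ||v||^2 = 22; deficit = 2/3

Write each e_j = u_j / sqrt(<u_j, u_j>) where u_j is the displayed integer vector. Then <v, e_j> = <v, u_j> / sqrt(<u_j, u_j>), so |<v, e_j>|^2 = <v, u_j>^2 / <u_j, u_j>.
Coefficients: <v, e_1> = -16/sqrt(12), <v, e_2> = 0/sqrt(2).
Square and sum: Σ |<v, e_j>|^2 = 64/3.
Compute ||v||^2 = v·v = 22.
Deficit = 22 − 64/3 = 2/3 ≥ 0, confirming Bessel's inequality. (The deficit equals ||v − Σ <v,e_j> e_j||^2, the squared distance from v to span{e_j}.)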